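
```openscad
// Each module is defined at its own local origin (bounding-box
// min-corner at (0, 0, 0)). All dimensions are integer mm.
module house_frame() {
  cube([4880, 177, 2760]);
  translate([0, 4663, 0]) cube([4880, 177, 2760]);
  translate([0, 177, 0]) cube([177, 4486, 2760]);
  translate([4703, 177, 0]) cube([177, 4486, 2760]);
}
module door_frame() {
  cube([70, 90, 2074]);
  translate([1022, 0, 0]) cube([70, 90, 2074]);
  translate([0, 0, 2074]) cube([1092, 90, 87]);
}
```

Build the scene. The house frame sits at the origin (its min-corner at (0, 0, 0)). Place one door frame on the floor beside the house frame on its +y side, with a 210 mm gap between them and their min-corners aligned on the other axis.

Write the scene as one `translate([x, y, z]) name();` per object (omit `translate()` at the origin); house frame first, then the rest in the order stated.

house_frame();
translate([0, 5050, 0]) door_frame();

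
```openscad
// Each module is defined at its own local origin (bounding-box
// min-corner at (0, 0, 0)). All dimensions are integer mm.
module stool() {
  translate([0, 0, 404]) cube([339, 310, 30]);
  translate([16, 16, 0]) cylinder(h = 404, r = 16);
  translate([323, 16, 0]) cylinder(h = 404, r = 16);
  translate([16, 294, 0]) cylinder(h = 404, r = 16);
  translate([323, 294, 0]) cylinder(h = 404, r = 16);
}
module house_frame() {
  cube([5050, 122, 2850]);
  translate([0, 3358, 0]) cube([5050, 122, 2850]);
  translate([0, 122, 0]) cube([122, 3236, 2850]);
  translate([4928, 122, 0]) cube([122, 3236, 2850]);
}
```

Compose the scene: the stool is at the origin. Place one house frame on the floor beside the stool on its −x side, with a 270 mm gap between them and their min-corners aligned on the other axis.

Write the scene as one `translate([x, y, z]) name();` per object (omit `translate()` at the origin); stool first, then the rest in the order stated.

stool();
translate([-5320, 0, 0]) house_frame();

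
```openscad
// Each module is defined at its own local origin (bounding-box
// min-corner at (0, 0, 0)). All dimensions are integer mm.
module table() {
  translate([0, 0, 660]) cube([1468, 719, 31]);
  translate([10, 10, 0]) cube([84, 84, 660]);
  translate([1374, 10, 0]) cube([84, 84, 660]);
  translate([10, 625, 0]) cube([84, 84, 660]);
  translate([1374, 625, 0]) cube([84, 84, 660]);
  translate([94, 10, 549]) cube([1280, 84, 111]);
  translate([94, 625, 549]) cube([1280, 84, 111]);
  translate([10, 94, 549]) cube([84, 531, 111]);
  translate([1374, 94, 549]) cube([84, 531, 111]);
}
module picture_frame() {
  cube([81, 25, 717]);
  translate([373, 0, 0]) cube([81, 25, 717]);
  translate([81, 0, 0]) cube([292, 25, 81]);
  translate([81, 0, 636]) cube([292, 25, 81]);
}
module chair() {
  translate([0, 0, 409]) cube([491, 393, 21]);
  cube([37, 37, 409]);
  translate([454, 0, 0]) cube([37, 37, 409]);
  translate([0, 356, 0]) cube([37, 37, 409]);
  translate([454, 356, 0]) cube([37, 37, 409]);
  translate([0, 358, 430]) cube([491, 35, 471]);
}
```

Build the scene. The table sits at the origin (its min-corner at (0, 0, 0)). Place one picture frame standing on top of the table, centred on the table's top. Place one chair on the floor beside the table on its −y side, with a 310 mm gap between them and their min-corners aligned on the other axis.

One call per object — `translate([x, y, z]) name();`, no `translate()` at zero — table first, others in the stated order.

table();
translate([507, 347, 691]) picture_frame();
translate([0, -703, 0]) chair();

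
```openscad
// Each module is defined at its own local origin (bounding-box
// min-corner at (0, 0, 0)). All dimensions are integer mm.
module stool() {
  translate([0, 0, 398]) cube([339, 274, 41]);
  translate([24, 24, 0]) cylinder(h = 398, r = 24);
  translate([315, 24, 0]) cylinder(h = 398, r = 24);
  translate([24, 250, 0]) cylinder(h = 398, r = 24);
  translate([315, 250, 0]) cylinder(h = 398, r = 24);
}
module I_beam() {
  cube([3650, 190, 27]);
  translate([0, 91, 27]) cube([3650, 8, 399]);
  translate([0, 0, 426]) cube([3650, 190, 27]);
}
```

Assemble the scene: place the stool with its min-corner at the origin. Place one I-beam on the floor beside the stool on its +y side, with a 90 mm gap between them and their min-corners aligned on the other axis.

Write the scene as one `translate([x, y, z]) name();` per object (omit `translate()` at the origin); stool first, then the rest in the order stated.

stool();
translate([0, 364, 0]) I_beam();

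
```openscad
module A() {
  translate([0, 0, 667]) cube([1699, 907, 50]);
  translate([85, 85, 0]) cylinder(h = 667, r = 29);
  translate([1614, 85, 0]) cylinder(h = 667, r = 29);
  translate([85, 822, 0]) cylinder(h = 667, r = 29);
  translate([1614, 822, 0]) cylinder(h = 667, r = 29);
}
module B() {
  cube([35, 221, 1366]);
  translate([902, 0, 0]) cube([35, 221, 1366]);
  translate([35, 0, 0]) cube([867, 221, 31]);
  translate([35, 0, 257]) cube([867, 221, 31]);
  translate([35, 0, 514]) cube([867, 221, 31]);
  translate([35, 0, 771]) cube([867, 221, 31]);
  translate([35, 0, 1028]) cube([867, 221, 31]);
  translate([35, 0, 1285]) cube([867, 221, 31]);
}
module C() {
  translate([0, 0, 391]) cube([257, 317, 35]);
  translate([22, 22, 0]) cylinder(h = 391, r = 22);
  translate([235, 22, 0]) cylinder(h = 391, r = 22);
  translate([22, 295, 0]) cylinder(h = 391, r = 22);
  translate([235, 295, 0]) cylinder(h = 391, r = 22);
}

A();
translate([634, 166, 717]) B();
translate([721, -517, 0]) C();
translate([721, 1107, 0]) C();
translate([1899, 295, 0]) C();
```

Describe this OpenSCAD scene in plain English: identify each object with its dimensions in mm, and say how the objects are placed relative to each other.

A is a table with a 1699×907 mm rectangular top, 50 mm thick, top surface at z = 717 mm, supported by four round legs of 58 mm diameter, each leg's bounding box inset 56 mm from the nearest pair of top edges, running from the floor.

B is a bookshelf 937 mm wide overall, 221 mm deep and 1366 mm tall. The two sides are 35 mm thick vertical panels. 6 horizontal shelves of 31 mm thickness span between the inner faces of the sides; the lowest shelf sits on the floor and shelves are stacked with a clear vertical gap of 226 mm between each pair.

C is a simple wooden stool: a rectangular seat 257 mm (x) by 317 mm (y), 35 mm thick, top face at z = 426 mm, on four round legs, each 44 mm in diameter. The legs rest on z = 0, each leg's axis is inset half a diameter from the nearest pair of seat edges (so the leg's bounding box is flush with the corner).

The bookshelf is on top of the table. Three stools sit around the table at the −y, +y, +x sides.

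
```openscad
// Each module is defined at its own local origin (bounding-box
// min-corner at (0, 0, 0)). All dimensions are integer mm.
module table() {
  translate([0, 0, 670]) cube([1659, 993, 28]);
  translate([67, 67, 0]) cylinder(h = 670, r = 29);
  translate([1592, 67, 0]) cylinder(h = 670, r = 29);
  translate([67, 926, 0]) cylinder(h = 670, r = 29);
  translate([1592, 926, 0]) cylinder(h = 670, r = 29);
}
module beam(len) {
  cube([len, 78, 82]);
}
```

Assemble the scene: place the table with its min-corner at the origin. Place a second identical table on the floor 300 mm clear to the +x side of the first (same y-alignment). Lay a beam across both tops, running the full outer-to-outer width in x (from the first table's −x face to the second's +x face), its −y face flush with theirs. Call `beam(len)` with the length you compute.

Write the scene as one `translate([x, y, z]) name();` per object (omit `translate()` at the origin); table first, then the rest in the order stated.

table();
translate([1959, 0, 0]) table();
translate([0, 0, 698]) beam(3618);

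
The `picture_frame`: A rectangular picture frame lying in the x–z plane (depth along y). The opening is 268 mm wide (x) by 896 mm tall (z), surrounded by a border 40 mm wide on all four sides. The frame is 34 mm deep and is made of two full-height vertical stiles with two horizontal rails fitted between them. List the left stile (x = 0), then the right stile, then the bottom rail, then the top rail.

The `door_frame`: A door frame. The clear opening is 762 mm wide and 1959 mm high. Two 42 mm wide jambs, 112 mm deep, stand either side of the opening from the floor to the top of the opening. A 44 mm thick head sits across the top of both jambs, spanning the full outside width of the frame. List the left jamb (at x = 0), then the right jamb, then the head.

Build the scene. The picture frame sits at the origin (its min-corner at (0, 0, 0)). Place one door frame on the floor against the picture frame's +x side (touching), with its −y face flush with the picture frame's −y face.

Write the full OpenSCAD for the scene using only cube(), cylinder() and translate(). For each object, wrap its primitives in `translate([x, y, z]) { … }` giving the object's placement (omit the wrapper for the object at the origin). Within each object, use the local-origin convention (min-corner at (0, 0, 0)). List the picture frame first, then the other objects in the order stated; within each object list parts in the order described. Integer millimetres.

cube([40, 34, 976]);
translate([308, 0, 0]) cube([40, 34, 976]);
translate([40, 0, 0]) cube([268, 34, 40]);
translate([40, 0, 936]) cube([268, 34, 40]);
translate([348, 0, 0]) {
  cube([42, 112, 1959]);
  translate([804, 0, 0]) cube([42, 112, 1959]);
  translate([0, 0, 1959]) cube([846, 112, 44]);
}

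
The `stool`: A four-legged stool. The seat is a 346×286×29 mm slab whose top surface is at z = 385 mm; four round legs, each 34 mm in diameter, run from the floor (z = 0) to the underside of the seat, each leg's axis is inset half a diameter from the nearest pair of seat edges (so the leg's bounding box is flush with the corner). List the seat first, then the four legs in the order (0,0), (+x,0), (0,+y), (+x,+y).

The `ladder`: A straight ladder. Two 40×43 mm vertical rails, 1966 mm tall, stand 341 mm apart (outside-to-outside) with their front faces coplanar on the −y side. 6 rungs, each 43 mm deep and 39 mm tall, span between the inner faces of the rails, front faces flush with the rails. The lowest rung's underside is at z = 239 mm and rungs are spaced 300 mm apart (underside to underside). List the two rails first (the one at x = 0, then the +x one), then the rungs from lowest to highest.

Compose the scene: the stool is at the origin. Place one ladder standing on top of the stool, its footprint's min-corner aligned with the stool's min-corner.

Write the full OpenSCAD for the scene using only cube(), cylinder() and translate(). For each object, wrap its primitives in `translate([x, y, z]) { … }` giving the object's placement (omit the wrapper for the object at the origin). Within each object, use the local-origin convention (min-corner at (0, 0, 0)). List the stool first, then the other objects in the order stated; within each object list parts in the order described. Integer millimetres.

translate([0, 0, 356]) cube([346, 286, 29]);
translate([17, 17, 0]) cylinder(h = 356, r = 17);
translate([329, 17, 0]) cylinder(h = 356, r = 17);
translate([17, 269, 0]) cylinder(h = 356, r = 17);
translate([329, 269, 0]) cylinder(h = 356, r = 17);
translate([0, 0, 385]) {
  cube([40, 43, 1966]);
  translate([301, 0, 0]) cube([40, 43, 1966]);
  translate([40, 0, 239]) cube([261, 43, 39]);
  translate([40, 0, 539]) cube([261, 43, 39]);
  translate([40, 0, 839]) cube([261, 43, 39]);
  translate([40, 0, 1139]) cube([261, 43, 39]);
  translate([40, 0, 1439]) cube([261, 43, 39]);
  translate([40, 0, 1739]) cube([261, 43, 39]);
}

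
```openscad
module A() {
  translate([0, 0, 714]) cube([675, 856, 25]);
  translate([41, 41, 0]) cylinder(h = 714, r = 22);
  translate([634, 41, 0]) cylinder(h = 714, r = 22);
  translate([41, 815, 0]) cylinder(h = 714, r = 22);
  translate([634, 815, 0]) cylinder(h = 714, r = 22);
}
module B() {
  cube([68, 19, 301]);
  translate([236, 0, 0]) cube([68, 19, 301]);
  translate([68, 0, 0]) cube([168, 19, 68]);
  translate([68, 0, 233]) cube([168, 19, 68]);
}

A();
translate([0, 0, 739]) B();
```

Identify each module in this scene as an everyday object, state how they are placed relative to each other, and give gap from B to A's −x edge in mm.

A is a table. B is a picture frame. The picture frame is on top of the table. The gap from the picture frame to the table's −x edge is 0 mm.

The picture frame's min-x is at 0; the table's min-x is 0; gap = 0 mm.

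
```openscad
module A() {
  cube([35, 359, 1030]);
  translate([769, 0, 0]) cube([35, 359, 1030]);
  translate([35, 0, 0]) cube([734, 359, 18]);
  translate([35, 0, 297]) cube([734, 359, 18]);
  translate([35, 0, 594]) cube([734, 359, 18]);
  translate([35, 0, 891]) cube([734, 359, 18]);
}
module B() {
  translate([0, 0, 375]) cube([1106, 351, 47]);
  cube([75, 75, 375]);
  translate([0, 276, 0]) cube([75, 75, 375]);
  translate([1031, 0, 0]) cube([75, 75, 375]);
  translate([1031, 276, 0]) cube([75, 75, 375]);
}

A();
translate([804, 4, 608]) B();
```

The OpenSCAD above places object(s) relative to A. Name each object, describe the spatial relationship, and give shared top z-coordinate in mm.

A is a bookshelf. B is a bench. The bench is beside the bookshelf with their tops flush at z = 1030. The shared top z-coordinate is 1030 mm.

Both tops at z = 1030 mm.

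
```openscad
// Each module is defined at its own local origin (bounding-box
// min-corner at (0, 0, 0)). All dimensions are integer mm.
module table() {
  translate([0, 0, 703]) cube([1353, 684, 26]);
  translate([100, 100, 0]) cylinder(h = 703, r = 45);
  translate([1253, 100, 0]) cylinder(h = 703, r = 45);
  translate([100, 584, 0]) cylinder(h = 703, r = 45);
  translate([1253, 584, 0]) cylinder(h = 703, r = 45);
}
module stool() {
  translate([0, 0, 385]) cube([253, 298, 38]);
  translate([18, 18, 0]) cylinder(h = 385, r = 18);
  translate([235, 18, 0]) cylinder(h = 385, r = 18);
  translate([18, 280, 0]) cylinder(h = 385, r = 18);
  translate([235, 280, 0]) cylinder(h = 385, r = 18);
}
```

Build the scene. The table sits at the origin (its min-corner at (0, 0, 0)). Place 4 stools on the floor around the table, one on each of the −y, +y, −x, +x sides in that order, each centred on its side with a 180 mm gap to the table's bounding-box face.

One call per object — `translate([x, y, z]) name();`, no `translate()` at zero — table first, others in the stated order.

table();
translate([550, -478, 0]) stool();
translate([550, 864, 0]) stool();
translate([-433, 193, 0]) stool();
translate([1533, 193, 0]) stool();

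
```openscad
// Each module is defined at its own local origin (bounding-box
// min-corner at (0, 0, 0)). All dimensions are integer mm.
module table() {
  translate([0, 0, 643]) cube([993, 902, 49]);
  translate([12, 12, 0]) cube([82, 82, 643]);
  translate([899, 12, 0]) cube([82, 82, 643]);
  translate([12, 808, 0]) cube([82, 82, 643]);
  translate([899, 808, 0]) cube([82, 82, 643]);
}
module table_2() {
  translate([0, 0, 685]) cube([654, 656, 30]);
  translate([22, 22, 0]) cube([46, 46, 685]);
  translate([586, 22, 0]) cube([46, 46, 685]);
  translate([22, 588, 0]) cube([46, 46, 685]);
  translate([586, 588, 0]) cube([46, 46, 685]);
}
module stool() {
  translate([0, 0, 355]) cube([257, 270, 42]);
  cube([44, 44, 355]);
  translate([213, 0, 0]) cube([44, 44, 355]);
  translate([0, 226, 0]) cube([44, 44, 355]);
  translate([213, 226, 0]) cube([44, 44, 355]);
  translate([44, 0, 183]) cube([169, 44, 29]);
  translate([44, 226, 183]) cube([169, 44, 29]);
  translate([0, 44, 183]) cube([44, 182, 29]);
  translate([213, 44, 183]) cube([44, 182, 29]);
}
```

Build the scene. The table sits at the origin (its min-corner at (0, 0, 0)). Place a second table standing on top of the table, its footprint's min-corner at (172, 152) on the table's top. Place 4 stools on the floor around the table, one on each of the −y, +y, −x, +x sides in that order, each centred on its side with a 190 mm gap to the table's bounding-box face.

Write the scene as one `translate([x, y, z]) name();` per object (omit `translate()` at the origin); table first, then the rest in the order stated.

table();
translate([172, 152, 692]) table_2();
translate([368, -460, 0]) stool();
translate([368, 1092, 0]) stool();
translate([-447, 316, 0]) stool();
translate([1183, 316, 0]) stool();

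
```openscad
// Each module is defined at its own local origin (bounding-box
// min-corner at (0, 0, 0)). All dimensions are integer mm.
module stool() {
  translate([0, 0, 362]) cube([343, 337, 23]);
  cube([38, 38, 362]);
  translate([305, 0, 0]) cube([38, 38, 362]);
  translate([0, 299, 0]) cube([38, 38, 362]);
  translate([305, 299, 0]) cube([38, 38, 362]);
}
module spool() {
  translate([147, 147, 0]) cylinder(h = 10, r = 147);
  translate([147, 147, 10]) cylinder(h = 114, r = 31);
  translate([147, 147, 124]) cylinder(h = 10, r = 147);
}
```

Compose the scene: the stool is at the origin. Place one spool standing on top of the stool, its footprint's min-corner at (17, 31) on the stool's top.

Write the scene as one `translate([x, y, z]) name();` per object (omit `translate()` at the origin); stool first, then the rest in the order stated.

stool();
translate([17, 31, 385]) spool();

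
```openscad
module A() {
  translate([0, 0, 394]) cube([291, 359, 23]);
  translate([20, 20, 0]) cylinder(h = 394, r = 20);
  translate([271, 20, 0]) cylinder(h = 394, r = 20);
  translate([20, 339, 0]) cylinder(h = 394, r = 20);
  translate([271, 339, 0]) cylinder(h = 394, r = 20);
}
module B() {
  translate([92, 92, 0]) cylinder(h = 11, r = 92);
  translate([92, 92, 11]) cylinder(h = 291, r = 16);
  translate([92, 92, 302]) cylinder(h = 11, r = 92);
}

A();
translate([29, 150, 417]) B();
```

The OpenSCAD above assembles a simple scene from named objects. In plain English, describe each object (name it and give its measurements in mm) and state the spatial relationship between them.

A is a four-legged stool. The seat is 291×359 mm, 23 mm thick, top at z = 417 mm. It stands on four round legs, each 40 mm in diameter, from z = 0 to the seat underside, each leg's axis is inset half a diameter from the nearest pair of seat edges (so the leg's bounding box is flush with the corner).

B is a spool: two coaxial disc flanges of radius 92 mm and thickness 11 mm, joined by a core cylinder of radius 16 mm and height 291 mm. The lower flange rests on z = 0 and the three cylinders share a vertical axis.

The spool is on top of the stool.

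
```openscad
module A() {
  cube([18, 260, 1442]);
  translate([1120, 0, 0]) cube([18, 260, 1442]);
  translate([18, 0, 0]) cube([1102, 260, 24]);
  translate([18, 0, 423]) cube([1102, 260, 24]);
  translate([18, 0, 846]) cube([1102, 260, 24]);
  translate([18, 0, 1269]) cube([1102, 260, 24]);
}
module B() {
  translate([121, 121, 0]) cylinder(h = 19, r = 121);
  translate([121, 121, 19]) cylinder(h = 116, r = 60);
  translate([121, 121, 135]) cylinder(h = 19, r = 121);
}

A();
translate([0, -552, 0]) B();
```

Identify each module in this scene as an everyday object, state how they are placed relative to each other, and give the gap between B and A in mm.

The spool's nearest face is 310 mm from the bookshelf's −y face.

A is a bookshelf. B is a spool. The spool is on the floor beside the bookshelf on its −y side. The gap between the spool and the bookshelf is 310 mm.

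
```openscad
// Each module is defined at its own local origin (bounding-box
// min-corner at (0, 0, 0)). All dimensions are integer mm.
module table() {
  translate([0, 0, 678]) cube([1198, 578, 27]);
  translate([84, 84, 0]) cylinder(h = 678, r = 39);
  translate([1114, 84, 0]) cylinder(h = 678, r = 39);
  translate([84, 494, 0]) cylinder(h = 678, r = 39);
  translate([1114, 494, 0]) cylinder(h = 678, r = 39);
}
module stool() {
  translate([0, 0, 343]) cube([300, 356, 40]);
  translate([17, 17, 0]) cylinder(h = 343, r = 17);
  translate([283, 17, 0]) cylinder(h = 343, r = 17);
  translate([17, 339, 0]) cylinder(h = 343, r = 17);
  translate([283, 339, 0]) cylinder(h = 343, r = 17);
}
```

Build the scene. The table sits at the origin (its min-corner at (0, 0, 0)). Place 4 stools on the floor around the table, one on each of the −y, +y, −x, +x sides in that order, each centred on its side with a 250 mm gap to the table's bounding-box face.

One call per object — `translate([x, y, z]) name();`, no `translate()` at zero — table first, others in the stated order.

table();
translate([449, -606, 0]) stool();
translate([449, 828, 0]) stool();
translate([-550, 111, 0]) stool();
translate([1448, 111, 0]) stool();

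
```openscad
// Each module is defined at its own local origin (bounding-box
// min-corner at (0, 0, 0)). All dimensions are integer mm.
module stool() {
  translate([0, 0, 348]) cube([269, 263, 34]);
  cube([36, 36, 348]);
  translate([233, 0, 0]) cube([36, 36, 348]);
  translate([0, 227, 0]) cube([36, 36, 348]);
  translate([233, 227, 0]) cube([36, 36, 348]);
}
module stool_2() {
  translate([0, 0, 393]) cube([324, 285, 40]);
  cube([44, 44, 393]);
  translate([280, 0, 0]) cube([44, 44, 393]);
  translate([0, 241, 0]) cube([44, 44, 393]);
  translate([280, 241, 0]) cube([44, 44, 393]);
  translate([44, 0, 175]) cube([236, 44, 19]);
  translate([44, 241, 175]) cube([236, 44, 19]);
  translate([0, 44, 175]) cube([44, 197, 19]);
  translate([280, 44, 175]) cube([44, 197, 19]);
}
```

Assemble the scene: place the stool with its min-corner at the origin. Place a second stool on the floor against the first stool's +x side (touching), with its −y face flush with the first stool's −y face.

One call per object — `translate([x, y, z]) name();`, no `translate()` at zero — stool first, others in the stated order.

stool();
translate([269, 0, 0]) stool_2();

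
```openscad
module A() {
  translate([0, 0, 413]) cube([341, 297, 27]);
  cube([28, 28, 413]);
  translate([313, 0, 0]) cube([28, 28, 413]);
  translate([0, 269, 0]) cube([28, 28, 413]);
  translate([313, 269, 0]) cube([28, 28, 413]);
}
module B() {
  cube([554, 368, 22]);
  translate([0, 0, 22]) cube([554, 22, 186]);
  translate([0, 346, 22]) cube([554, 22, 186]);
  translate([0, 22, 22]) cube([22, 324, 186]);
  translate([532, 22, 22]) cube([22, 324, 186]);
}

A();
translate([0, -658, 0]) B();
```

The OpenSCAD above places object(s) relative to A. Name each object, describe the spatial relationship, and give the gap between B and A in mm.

A is a stool. B is an open box. The open box is on the floor beside the stool on its −y side. The gap between the open box and the stool is 290 mm.

The open box's nearest face is 290 mm from the stool's −y face.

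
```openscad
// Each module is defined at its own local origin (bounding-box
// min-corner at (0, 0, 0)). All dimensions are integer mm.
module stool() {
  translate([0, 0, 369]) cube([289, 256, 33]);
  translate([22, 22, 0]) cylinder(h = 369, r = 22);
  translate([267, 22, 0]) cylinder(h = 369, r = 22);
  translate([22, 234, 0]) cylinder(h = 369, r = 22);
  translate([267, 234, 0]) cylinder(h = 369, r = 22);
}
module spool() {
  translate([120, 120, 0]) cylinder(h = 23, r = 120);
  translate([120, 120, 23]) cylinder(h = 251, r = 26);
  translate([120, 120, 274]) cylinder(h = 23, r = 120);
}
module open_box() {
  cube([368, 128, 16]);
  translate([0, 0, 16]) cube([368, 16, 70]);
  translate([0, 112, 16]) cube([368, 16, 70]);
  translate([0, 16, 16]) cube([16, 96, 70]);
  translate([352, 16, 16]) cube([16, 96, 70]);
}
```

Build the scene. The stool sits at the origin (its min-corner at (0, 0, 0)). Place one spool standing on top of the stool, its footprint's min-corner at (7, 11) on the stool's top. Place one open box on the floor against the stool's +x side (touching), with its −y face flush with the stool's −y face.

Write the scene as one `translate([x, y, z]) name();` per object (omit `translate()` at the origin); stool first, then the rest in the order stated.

stool();
translate([7, 11, 402]) spool();
translate([289, 0, 0]) open_box();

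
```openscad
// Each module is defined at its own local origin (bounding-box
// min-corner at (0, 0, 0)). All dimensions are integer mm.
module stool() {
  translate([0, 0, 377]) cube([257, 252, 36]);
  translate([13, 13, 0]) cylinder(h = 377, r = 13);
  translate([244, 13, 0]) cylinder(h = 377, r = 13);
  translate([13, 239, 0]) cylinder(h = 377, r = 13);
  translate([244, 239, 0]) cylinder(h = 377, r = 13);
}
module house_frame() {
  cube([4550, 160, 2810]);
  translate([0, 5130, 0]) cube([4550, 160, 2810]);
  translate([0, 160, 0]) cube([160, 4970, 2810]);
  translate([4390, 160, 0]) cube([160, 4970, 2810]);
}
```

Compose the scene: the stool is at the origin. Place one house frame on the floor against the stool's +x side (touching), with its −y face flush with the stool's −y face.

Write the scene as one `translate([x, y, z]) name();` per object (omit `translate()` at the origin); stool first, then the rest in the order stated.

stool();
translate([257, 0, 0]) house_frame();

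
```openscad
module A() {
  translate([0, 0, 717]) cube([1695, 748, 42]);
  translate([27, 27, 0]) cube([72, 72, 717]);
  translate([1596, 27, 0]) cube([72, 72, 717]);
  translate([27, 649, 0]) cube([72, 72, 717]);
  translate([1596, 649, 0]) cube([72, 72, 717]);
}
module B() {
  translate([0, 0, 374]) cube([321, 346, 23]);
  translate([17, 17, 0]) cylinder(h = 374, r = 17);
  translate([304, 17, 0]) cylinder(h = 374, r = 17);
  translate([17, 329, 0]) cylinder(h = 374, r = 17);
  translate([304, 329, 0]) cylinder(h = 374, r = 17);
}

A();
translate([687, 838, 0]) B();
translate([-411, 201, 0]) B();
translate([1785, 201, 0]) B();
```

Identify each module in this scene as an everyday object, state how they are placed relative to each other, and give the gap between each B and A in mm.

A is a table. B is a stool. Three stools sit around the table at the +y, −x, +x sides. The gap between each stool and the table is 90 mm.

Each stool's nearest face is 90 mm from the table's bounding box.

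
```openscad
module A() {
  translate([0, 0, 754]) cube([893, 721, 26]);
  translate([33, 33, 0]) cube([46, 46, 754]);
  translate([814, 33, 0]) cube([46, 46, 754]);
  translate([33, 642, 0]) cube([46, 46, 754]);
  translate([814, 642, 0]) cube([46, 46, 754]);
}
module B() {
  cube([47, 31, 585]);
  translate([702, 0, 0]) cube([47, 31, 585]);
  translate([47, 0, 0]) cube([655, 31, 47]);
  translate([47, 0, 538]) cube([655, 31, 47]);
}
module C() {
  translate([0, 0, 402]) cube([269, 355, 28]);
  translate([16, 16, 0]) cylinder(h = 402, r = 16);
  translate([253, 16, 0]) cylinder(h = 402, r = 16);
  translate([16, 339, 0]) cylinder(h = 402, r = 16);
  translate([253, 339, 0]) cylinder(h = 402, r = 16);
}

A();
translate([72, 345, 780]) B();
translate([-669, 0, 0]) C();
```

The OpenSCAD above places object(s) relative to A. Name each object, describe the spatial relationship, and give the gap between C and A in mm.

A is a table. B is a picture frame. C is a stool. The picture frame is on top of the table, centred. The stool is on the floor beside the table on its −x side. The gap between the stool and the table is 400 mm.

The stool's nearest face is 400 mm from the table's −x face.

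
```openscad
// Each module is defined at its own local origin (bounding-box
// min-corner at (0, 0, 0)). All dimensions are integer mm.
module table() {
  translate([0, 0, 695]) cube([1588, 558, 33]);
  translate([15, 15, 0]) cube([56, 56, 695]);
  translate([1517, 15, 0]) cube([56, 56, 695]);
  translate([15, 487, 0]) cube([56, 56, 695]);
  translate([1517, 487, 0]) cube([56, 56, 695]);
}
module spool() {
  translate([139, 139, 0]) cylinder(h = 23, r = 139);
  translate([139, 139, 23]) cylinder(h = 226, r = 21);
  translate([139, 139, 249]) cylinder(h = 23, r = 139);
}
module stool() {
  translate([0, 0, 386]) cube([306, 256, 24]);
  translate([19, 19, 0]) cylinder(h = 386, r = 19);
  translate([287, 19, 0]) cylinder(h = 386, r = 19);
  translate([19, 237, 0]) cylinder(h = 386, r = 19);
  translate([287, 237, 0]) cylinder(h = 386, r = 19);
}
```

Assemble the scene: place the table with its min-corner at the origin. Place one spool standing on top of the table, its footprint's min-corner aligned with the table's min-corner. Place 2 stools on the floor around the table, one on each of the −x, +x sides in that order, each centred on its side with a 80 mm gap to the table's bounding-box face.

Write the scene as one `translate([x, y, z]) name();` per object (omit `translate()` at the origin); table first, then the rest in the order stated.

table();
translate([0, 0, 728]) spool();
translate([-386, 151, 0]) stool();
translate([1668, 151, 0]) stool();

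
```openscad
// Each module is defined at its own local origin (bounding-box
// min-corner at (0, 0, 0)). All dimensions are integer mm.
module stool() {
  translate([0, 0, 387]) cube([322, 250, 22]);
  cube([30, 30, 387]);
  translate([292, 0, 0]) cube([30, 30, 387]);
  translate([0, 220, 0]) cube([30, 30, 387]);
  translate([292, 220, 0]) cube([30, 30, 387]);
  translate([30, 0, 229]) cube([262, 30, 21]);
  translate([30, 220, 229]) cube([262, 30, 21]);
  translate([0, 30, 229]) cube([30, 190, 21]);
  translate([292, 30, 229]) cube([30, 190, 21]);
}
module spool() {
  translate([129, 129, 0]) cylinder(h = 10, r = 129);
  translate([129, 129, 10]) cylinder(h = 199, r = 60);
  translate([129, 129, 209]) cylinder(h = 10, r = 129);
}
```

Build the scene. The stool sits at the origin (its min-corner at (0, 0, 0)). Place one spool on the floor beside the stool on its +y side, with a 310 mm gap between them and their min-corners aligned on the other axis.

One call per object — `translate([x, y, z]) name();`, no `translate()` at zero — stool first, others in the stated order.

stool();
translate([0, 560, 0]) spool();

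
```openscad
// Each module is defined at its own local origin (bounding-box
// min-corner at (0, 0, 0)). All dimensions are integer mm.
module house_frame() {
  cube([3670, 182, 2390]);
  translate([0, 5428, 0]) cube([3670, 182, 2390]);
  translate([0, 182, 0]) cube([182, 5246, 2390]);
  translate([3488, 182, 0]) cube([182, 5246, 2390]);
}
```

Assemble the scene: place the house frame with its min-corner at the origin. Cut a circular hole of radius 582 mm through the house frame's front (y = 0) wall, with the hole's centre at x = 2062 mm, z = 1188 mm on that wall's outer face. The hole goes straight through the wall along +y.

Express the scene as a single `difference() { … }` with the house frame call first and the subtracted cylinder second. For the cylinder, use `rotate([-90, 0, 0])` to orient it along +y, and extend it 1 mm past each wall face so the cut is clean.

difference() {
  house_frame();
  translate([2062, -1, 1188]) rotate([-90, 0, 0]) cylinder(h = 184, r = 582);
}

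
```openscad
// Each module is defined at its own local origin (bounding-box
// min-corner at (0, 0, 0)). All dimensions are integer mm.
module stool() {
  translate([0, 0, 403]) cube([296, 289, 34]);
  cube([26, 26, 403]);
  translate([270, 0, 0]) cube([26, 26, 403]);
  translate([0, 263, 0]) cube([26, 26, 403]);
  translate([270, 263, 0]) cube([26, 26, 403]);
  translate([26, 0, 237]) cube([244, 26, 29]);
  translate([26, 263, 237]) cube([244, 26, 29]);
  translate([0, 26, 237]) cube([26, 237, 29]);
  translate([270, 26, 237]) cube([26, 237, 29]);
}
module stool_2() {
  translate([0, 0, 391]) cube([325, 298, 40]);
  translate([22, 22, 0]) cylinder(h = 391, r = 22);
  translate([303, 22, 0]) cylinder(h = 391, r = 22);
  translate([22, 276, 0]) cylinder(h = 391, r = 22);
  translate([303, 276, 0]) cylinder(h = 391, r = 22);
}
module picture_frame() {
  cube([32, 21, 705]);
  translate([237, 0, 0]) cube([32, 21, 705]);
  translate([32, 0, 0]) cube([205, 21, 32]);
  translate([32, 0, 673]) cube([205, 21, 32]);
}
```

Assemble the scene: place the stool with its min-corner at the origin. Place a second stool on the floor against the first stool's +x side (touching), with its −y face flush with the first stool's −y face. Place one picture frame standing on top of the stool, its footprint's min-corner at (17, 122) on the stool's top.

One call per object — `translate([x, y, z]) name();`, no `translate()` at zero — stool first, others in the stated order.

stool();
translate([296, 0, 0]) stool_2();
translate([17, 122, 437]) picture_frame();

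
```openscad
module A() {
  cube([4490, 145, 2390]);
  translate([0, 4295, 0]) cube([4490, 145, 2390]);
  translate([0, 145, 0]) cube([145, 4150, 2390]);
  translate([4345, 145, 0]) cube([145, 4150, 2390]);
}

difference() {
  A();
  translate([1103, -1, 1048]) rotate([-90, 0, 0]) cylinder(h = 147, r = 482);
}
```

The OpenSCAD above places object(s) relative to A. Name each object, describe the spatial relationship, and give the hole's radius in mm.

A is a house frame. The house frame has a circular hole through its front wall. The hole's radius is 482 mm.

The subtracted cylinder has r = 482 mm.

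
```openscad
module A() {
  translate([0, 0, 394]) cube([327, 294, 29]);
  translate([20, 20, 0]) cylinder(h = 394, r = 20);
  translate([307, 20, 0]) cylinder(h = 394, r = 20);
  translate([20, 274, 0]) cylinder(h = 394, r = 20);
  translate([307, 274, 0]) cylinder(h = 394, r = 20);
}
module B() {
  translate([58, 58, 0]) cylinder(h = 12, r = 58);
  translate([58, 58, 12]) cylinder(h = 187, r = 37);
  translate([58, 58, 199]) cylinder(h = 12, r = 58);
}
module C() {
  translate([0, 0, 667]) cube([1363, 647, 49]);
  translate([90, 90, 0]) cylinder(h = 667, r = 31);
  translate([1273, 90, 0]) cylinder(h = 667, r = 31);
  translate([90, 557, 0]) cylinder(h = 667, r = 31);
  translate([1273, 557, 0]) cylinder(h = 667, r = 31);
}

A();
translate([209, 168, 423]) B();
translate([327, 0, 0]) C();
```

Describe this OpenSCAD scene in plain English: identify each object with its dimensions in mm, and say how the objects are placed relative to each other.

A is a four-legged stool. The seat is a 327×294×29 mm slab whose top surface is at z = 423 mm; four round legs, each 40 mm in diameter, run from the floor (z = 0) to the underside of the seat, each leg's axis is inset half a diameter from the nearest pair of seat edges (so the leg's bounding box is flush with the corner).

B is a spool: two coaxial disc flanges of radius 58 mm and thickness 12 mm, joined by a core cylinder of radius 37 mm and height 187 mm. The lower flange rests on z = 0 and the three cylinders share a vertical axis.

C is a table: top 1363 mm (x) × 647 mm (y), 49 mm thick, upper face at z = 716 mm, on four round legs of 62 mm diameter, each leg's bounding box inset 59 mm from the nearest pair of top edges, running from z = 0 to the bottom of the top.

The spool is on top of the stool. The table is against the stool's +x side, with their −y faces flush.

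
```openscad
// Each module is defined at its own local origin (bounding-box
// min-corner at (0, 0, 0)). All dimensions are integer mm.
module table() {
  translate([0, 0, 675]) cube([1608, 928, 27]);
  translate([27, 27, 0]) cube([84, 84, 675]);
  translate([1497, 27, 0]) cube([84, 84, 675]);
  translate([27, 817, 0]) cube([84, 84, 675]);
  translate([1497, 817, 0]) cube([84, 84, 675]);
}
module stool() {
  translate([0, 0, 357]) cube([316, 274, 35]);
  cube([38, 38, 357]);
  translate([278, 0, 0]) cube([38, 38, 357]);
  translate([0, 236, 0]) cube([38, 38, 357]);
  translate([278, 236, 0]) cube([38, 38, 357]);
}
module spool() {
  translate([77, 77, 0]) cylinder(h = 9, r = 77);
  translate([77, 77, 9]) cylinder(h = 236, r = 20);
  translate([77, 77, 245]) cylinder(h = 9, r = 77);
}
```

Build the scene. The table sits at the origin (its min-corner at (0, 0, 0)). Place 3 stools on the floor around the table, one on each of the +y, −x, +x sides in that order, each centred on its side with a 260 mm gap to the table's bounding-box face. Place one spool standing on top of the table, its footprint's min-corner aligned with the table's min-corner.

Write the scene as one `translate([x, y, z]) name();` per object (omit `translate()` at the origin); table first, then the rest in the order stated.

table();
translate([646, 1188, 0]) stool();
translate([-576, 327, 0]) stool();
translate([1868, 327, 0]) stool();
translate([0, 0, 702]) spool();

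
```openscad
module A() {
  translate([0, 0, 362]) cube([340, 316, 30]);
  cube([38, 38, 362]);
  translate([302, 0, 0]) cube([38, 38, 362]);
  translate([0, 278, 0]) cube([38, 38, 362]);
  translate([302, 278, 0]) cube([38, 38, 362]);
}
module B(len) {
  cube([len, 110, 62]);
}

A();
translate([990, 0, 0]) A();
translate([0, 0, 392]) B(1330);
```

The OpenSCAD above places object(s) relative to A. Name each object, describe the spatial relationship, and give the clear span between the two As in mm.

A is a stool. B is a beam. A beam spans the tops of two stools. The clear span between the two stools is 650 mm.

Second stool starts at x = 990; first ends at x = 340; clear span = 990 − 340 = 650 mm.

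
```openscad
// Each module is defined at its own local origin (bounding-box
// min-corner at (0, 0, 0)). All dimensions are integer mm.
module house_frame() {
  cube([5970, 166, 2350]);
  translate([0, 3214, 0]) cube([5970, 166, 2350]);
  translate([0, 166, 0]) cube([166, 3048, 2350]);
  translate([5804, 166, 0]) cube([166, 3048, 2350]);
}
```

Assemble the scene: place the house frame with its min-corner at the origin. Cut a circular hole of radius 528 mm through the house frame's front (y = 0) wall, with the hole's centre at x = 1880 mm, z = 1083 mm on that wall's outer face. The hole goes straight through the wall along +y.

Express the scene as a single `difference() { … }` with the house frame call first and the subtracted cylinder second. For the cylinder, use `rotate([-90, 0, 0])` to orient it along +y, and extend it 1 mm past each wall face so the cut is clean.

difference() {
  house_frame();
  translate([1880, -1, 1083]) rotate([-90, 0, 0]) cylinder(h = 168, r = 528);
}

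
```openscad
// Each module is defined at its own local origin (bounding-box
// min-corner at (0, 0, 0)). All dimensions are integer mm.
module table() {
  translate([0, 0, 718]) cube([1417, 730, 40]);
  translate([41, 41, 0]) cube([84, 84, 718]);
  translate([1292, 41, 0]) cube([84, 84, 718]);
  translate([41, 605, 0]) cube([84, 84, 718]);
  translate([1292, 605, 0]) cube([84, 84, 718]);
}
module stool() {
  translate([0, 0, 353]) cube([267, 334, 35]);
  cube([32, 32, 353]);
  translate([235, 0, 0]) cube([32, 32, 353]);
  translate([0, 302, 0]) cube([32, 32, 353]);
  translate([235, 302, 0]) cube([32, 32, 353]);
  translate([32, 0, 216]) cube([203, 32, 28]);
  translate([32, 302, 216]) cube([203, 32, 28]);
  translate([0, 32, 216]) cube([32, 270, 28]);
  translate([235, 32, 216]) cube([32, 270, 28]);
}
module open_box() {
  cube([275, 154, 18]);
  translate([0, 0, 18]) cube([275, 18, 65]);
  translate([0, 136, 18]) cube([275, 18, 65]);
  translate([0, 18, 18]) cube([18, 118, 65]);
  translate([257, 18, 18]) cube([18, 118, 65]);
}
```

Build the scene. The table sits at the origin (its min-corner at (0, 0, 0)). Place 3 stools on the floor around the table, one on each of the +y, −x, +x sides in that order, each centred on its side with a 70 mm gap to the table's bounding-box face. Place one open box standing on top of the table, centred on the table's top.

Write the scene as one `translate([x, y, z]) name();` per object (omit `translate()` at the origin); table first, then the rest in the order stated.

table();
translate([575, 800, 0]) stool();
translate([-337, 198, 0]) stool();
translate([1487, 198, 0]) stool();
translate([571, 288, 758]) open_box();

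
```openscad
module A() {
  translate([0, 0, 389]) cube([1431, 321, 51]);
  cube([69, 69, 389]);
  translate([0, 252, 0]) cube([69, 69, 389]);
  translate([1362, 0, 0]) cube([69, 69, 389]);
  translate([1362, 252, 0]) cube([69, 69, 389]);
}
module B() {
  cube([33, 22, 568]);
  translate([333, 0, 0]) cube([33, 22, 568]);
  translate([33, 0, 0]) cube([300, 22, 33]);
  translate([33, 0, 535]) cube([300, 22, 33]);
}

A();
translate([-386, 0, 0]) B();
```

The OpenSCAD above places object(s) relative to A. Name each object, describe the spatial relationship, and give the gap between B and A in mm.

The picture frame's nearest face is 20 mm from the bench's −x face.

A is a bench. B is a picture frame. The picture frame is on the floor beside the bench on its −x side. The gap between the picture frame and the bench is 20 mm.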